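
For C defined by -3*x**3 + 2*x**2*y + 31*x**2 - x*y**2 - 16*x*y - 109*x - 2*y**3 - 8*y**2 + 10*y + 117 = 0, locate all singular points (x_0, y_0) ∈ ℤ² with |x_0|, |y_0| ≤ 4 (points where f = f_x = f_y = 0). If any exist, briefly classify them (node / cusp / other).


Singular points: {(3, -2)}; classification: cusp.

Compute partial derivatives:
  f_x = -9*x**2 + 4*x*y + 62*x - y**2 - 16*y - 109.
  f_y = 2*x**2 - 2*x*y - 16*x - 6*y**2 - 16*y + 10.
Scan x_0 ∈ {−4, ..., 4}. For each x_0, f_y(x_0, y) is a polynomial in y; find its integer roots y ∈ {−4, ..., 4}, then test f_x and f at those candidates.
  x = -4: f_y(-4, y) = -6*y**2 - 8*y + 106; no integer root y with |y| ≤ 4.
  x = -3: f_y(-3, y) = -6*y**2 - 10*y + 76; no integer root y with |y| ≤ 4.
  x = -2: f_y(-2, y) = -6*y**2 - 12*y + 50; no integer root y with |y| ≤ 4.
  x = -1: f_y(-1, y) = -6*y**2 - 14*y + 28; no integer root y with |y| ≤ 4.
  x = 0: f_y(0, y) = -6*y**2 - 16*y + 10; no integer root y with |y| ≤ 4.
  x = 1: f_y(1, y) = -6*y**2 - 18*y - 4; no integer root y with |y| ≤ 4.
  x = 2: f_y(2, y) = -6*y**2 - 20*y - 14; vanishes at y ∈ {-1}. (2, -1): f_x = -14 ≠ 0.
  x = 3: f_y(3, y) = -6*y**2 - 22*y - 20; vanishes at y ∈ {-2}. (3, -2): f_x = 0, f = 0 — SINGULAR.
  x = 4: f_y(4, y) = -6*y**2 - 24*y - 22; no integer root y with |y| ≤ 4.
Only singular point on the grid: (3, -2).
Classify: substitute x = 3 + u, y = -2 + v and expand: f = -3*u**3 + 2*u**2*v - u*v**2 - 2*v**3 + v**2.
No constant or linear terms (consistent with a singular point). Quadratic part: v**2. Cubic part: -3*u**3 + 2*u**2*v - u*v**2 - 2*v**3.
The quadratic part v**2 is a perfect square, so there is a single (double) tangent line v = 0, i.e. y = -2. Restricting the cubic part to that line (v = 0) leaves -3*u**3 ≠ 0, so f is not divisible by v and the branch is v² ≈ 3*u**3 to lowest order — this is a cusp.
Classification: cusp.


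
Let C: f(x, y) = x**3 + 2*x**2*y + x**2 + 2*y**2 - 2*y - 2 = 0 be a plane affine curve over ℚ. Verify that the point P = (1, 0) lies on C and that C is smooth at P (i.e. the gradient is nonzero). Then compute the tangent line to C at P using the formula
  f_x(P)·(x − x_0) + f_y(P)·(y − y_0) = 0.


Tangent line at P: 5*x - 5 = 0.

Step 1: f(1, 0) = 0, so P lies on C.
Step 2: partial derivatives
  f_x(x, y) = 3*x**2 + 4*x*y + 2*x, f_y(x, y) = 2*x**2 + 4*y - 2.
  f_x(P) = 5, f_y(P) = 0 (gradient nonzero, so P is smooth).
Step 3: tangent line at P: 5·(x − 1) + 0·(y − 0) = 0.
Expanding: 5*x - 5 = 0.


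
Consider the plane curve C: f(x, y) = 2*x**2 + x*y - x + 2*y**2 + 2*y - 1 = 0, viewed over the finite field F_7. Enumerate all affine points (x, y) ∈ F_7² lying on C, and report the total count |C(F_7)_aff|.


Affine F_7-points: {(1, 0), (1, 2), (2, 2), (2, 3), (3, 0), (3, 1), (4, 1), (4, 3)}; count = 8.

For each of the 49 pairs (x, y) ∈ F_7², evaluate f(x, y) mod 7. Record the zeros.
  x = 0: [0↦6, 1↦3, 2↦4, 3↦2, 4↦4, 5↦3, 6↦6]  zeros at y ∈ ∅
  x = 1: [0↦0, 1↦5, 2↦0, 3↦6, 4↦2, 5↦2, 6↦6]  zeros at y ∈ {0, 2}
  x = 2: [0↦5, 1↦4, 2↦0, 3↦0, 4↦4, 5↦5, 6↦3]  zeros at y ∈ {2, 3}
  x = 3: [0↦0, 1↦0, 2↦4, 3↦5, 4↦3, 5↦5, 6↦4]  zeros at y ∈ {0, 1}
  x = 4: [0↦6, 1↦0, 2↦5, 3↦0, 4↦6, 5↦2, 6↦2]  zeros at y ∈ {1, 3}
  x = 5: [0↦2, 1↦4, 2↦3, 3↦6, 4↦6, 5↦3, 6↦4]  zeros at y ∈ ∅
  x = 6: [0↦2, 1↦5, 2↦5, 3↦2, 4↦3, 5↦1, 6↦3]  zeros at y ∈ ∅
Collecting zeros: affine points = {(1, 0), (1, 2), (2, 2), (2, 3), (3, 0), (3, 1), (4, 1), (4, 3)}.
Total count |C(F_7)_aff| = 8.


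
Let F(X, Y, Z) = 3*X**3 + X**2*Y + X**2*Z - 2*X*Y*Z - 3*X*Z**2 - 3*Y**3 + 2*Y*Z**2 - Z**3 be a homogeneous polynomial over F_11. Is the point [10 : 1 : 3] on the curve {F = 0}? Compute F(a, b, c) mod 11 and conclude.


F(10,1,3) ≡ 0 (mod 11); P is on the curve.

Evaluate F(10, 1, 3) term-by-term (mod 11).
  3*X**3 ↦ 3·1000·1·1 = 3000
  X**2*Y ↦ 1·100·1·1 = 100
  X**2*Z ↦ 1·100·1·3 = 300
  -2*X*Y*Z ↦ -2·10·1·3 = -60
  -3*X*Z**2 ↦ -3·10·1·9 = -270
  -3*Y**3 ↦ -3·1·1·1 = -3
  2*Y*Z**2 ↦ 2·1·1·9 = 18
  -Z**3 ↦ -1·1·1·27 = -27
Sum: F(10, 1, 3) = (3000) + (100) + (300) + (-60) + (-270) + (-3) + (18) + (-27) = 3058.
Reducing mod 11: 3058 ≡ 0 (mod 11).
Since F(a, b, c) ≡ 0 (mod 11), P lies on the curve.


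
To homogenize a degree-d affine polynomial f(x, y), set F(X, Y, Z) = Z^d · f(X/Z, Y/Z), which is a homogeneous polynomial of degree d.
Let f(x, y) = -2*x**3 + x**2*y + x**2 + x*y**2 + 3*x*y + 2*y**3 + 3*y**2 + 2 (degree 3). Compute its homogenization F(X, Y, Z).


F(X, Y, Z) = -2*X**3 + X**2*Y + X**2*Z + X*Y**2 + 3*X*Y*Z + 2*Y**3 + 3*Y**2*Z + 2*Z**3

deg(f) = 3.
Substitute x = X/Z, y = Y/Z into f, then multiply by Z^3.
  monomial -2·x^3·y^0 ↦ -2·X^3·Y^0·Z^0.
  monomial 1·x^2·y^1 ↦ 1·X^2·Y^1·Z^0.
  monomial 1·x^2·y^0 ↦ 1·X^2·Y^0·Z^1.
  monomial 1·x^1·y^2 ↦ 1·X^1·Y^2·Z^0.
  monomial 3·x^1·y^1 ↦ 3·X^1·Y^1·Z^1.
  monomial 2·x^0·y^3 ↦ 2·X^0·Y^3·Z^0.
  monomial 3·x^0·y^2 ↦ 3·X^0·Y^2·Z^1.
  monomial 2·x^0·y^0 ↦ 2·X^0·Y^0·Z^3.
Collecting: F(X, Y, Z) = -2*X**3 + X**2*Y + X**2*Z + X*Y**2 + 3*X*Y*Z + 2*Y**3 + 3*Y**2*Z + 2*Z**3.


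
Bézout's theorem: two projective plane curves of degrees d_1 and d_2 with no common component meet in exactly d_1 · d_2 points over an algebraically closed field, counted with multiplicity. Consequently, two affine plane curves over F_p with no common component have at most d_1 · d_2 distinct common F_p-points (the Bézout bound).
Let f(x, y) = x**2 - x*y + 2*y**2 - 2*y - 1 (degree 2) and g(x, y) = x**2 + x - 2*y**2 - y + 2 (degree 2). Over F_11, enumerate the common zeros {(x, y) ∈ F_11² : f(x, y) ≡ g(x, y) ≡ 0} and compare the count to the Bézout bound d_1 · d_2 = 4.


Common zeros: {(7, 4)}; count = 1; Bézout bound = 4.

deg(f) = 2, deg(g) = 2, so Bézout bound = 4.
Scan x ∈ F_11. For each x, list the y ∈ F_11 with f(x, y) ≡ 0 and those with g(x, y) ≡ 0 (mod 11); the common zeros in that column are the intersection.
  x = 0: f ≡ 0 at y ∈ {3, 9}; g ≡ 0 at y ∈ ∅; common: ∅.
  x = 1: f ≡ 0 at y ∈ {0, 7}; g ≡ 0 at y ∈ {8}; common: ∅.
  x = 2: f ≡ 0 at y ∈ {5, 8}; g ≡ 0 at y ∈ ∅; common: ∅.
  x = 3: f ≡ 0 at y ∈ {3, 5}; g ≡ 0 at y ∈ {1, 4}; common: ∅.
  x = 4: f ≡ 0 at y ∈ {1, 2}; g ≡ 0 at y ∈ {0, 5}; common: ∅.
  x = 5: f ≡ 0 at y ∈ {10}; g ≡ 0 at y ∈ {2, 3}; common: ∅.
  x = 6: f ≡ 0 at y ∈ {7, 8}; g ≡ 0 at y ∈ {0, 5}; common: ∅.
  x = 7: f ≡ 0 at y ∈ {4, 6}; g ≡ 0 at y ∈ {1, 4}; common: {4}.
  x = 8: f ≡ 0 at y ∈ {1, 4}; g ≡ 0 at y ∈ ∅; common: ∅.
  x = 9: f ≡ 0 at y ∈ {2, 9}; g ≡ 0 at y ∈ {8}; common: ∅.
  x = 10: f ≡ 0 at y ∈ {0, 6}; g ≡ 0 at y ∈ ∅; common: ∅.
Collecting: common zeros = {(7, 4)}, so the count is 1.
Comparison with the Bézout bound: 1 ≤ 4 = deg(f)·deg(g), as expected for curves with no common component (the affine F_11-count falls short of the bound because intersections may lie at infinity, over extension fields, or carry multiplicity).


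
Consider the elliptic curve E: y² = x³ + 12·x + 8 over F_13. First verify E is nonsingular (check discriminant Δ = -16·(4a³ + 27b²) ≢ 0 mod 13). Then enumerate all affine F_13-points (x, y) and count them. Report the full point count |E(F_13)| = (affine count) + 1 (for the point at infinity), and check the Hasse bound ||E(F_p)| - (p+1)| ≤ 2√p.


Affine points = {(2, 1), (2, 12), (4, 4), (4, 9), (6, 6), (6, 7), (9, 0), (10, 6), (10, 7)}; affine count = 9; |E(F_13)| = 10.

Discriminant check: Δ ∝ 4a³ + 27b² = 4·12³ + 27·8² = 4·1728 + 27·64 ≡ 8 (mod 13). Nonzero ⇒ E is nonsingular.
For each x ∈ F_13, compute rhs = x³ + 12·x + 8 mod 13, then count y ∈ F_13 with y² ≡ rhs.
  x = 0: rhs = 8, matching y values: none (0 points).
  x = 1: rhs = 8, matching y values: none (0 points).
  x = 2: rhs = 1, matching y values: 1, 12 (2 points).
  x = 3: rhs = 6, matching y values: none (0 points).
  x = 4: rhs = 3, matching y values: 4, 9 (2 points).
  x = 5: rhs = 11, matching y values: none (0 points).
  x = 6: rhs = 10, matching y values: 6, 7 (2 points).
  x = 7: rhs = 6, matching y values: none (0 points).
  x = 8: rhs = 5, matching y values: none (0 points).
  x = 9: rhs = 0, matching y values: 0 (1 points).
  x = 10: rhs = 10, matching y values: 6, 7 (2 points).
  x = 11: rhs = 2, matching y values: none (0 points).
  x = 12: rhs = 8, matching y values: none (0 points).
Total affine count: 9.
Full point count |E(F_13)| = 9 + 1 = 10.
Hasse bound: |10 − (13+1)| = |-4| = 4 ≤ 2√13 ≈ 7.2111 ✓.


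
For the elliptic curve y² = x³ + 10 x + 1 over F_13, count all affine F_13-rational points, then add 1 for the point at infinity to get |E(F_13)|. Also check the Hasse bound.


Affine points = {(0, 1), (0, 12), (1, 5), (1, 8), (2, 4), (2, 9), (4, 1), (4, 12), (6, 2), (6, 11), (9, 1), (9, 12), (10, 3), (10, 10), (11, 5), (11, 8), (12, 4), (12, 9)}; affine count = 18; |E(F_13)| = 19.

Discriminant check: Δ ∝ 4a³ + 27b² = 4·10³ + 27·1² = 4·1000 + 27·1 ≡ 10 (mod 13). Nonzero ⇒ E is nonsingular.
For each x ∈ F_13, compute rhs = x³ + 10·x + 1 mod 13, then count y ∈ F_13 with y² ≡ rhs.
  x = 0: rhs = 1, matching y values: 1, 12 (2 points).
  x = 1: rhs = 12, matching y values: 5, 8 (2 points).
  x = 2: rhs = 3, matching y values: 4, 9 (2 points).
  x = 3: rhs = 6, matching y values: none (0 points).
  x = 4: rhs = 1, matching y values: 1, 12 (2 points).
  x = 5: rhs = 7, matching y values: none (0 points).
  x = 6: rhs = 4, matching y values: 2, 11 (2 points).
  x = 7: rhs = 11, matching y values: none (0 points).
  x = 8: rhs = 8, matching y values: none (0 points).
  x = 9: rhs = 1, matching y values: 1, 12 (2 points).
  x = 10: rhs = 9, matching y values: 3, 10 (2 points).
  x = 11: rhs = 12, matching y values: 5, 8 (2 points).
  x = 12: rhs = 3, matching y values: 4, 9 (2 points).
Total affine count: 18.
Full point count |E(F_13)| = 18 + 1 = 19.
Hasse bound: |19 − (13+1)| = |5| = 5 ≤ 2√13 ≈ 7.2111 ✓.


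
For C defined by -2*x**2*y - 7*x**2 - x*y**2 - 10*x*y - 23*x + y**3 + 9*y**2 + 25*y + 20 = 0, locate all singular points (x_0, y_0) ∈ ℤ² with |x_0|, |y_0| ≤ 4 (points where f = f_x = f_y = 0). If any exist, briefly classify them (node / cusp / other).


Singular points: {(-1, -3)}; classification: node.

Compute partial derivatives:
  f_x = -4*x*y - 14*x - y**2 - 10*y - 23.
  f_y = -2*x**2 - 2*x*y - 10*x + 3*y**2 + 18*y + 25.
Scan x_0 ∈ {−4, ..., 4}. For each x_0, f_y(x_0, y) is a polynomial in y; find its integer roots y ∈ {−4, ..., 4}, then test f_x and f at those candidates.
  x = -4: f_y(-4, y) = 3*y**2 + 26*y + 33; no integer root y with |y| ≤ 4.
  x = -3: f_y(-3, y) = 3*y**2 + 24*y + 37; no integer root y with |y| ≤ 4.
  x = -2: f_y(-2, y) = 3*y**2 + 22*y + 37; no integer root y with |y| ≤ 4.
  x = -1: f_y(-1, y) = 3*y**2 + 20*y + 33; vanishes at y ∈ {-3}. (-1, -3): f_x = 0, f = 0 — SINGULAR.
  x = 0: f_y(0, y) = 3*y**2 + 18*y + 25; no integer root y with |y| ≤ 4.
  x = 1: f_y(1, y) = 3*y**2 + 16*y + 13; vanishes at y ∈ {-1}. (1, -1): f_x = -24 ≠ 0.
  x = 2: f_y(2, y) = 3*y**2 + 14*y - 3; no integer root y with |y| ≤ 4.
  x = 3: f_y(3, y) = 3*y**2 + 12*y - 23; no integer root y with |y| ≤ 4.
  x = 4: f_y(4, y) = 3*y**2 + 10*y - 47; no integer root y with |y| ≤ 4.
Only singular point on the grid: (-1, -3).
Classify: substitute x = -1 + u, y = -3 + v and expand: f = -2*u**2*v - u**2 - u*v**2 + v**3 + v**2.
No constant or linear terms (consistent with a singular point). Quadratic part: -u**2 + v**2. Cubic part: -2*u**2*v - u*v**2 + v**3.
The quadratic part v**2 - u**2 = (v − u)(v + u) splits into two distinct linear factors, so there are two distinct tangent lines y − -3 = ±(x − -1) — this is a node (ordinary double point).
Classification: node.


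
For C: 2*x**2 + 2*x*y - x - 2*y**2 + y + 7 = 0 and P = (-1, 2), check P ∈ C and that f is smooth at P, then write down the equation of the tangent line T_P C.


Tangent line at P: -x - 9*y + 17 = 0.

Step 1: f(-1, 2) = 0, so P lies on C.
Step 2: partial derivatives
  f_x(x, y) = 4*x + 2*y - 1, f_y(x, y) = 2*x - 4*y + 1.
  f_x(P) = -1, f_y(P) = -9 (gradient nonzero, so P is smooth).
Step 3: tangent line at P: -1·(x − -1) + -9·(y − 2) = 0.
Expanding: -x - 9*y + 17 = 0.


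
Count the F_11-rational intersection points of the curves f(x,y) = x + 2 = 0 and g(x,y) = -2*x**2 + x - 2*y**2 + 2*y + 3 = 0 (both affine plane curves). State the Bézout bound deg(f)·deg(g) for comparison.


Common zeros: {(9, 2), (9, 10)}; count = 2; Bézout bound = 2.

deg(f) = 1, deg(g) = 2, so Bézout bound = 2.
Scan x ∈ F_11. For each x, list the y ∈ F_11 with f(x, y) ≡ 0 and those with g(x, y) ≡ 0 (mod 11); the common zeros in that column are the intersection.
  x = 0: f ≡ 0 at y ∈ ∅; g ≡ 0 at y ∈ ∅; common: ∅.
  x = 1: f ≡ 0 at y ∈ ∅; g ≡ 0 at y ∈ {4, 8}; common: ∅.
  x = 2: f ≡ 0 at y ∈ ∅; g ≡ 0 at y ∈ ∅; common: ∅.
  x = 3: f ≡ 0 at y ∈ ∅; g ≡ 0 at y ∈ ∅; common: ∅.
  x = 4: f ≡ 0 at y ∈ ∅; g ≡ 0 at y ∈ ∅; common: ∅.
  x = 5: f ≡ 0 at y ∈ ∅; g ≡ 0 at y ∈ {4, 8}; common: ∅.
  x = 6: f ≡ 0 at y ∈ ∅; g ≡ 0 at y ∈ ∅; common: ∅.
  x = 7: f ≡ 0 at y ∈ ∅; g ≡ 0 at y ∈ {0, 1}; common: ∅.
  x = 8: f ≡ 0 at y ∈ ∅; g ≡ 0 at y ∈ {2, 10}; common: ∅.
  x = 9: f ≡ 0 at y ∈ {0, 1, 2, 3, 4, 5, 6, 7, 8, 9, 10}; g ≡ 0 at y ∈ {2, 10}; common: {2, 10}.
  x = 10: f ≡ 0 at y ∈ ∅; g ≡ 0 at y ∈ {0, 1}; common: ∅.
Collecting: common zeros = {(9, 2), (9, 10)}, so the count is 2.
Comparison with the Bézout bound: 2 ≤ 2 = deg(f)·deg(g), as expected for curves with no common component (the bound is attained).


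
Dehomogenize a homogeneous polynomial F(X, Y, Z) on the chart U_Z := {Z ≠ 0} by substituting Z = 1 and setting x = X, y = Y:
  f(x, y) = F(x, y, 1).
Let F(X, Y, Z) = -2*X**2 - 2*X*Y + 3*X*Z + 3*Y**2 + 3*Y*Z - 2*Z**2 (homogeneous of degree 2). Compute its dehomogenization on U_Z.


f(x, y) = -2*x**2 - 2*x*y + 3*x + 3*y**2 + 3*y - 2

On U_Z we set Z = 1. Each monomial c·X^i·Y^j·Z^k in F becomes c·x^i·y^j·1^k = c·x^i·y^j.
Substituting Z = 1: F(X, Y, 1) = -2*x**2 - 2*x*y + 3*x + 3*y**2 + 3*y - 2.
Note: deg(f) ≤ deg(F) = 2; strict inequality happens when F is divisible by Z (lost terms).


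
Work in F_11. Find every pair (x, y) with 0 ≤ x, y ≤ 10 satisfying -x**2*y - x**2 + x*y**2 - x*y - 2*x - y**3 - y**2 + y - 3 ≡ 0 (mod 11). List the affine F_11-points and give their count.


Affine F_11-points: {(2, 0), (2, 3), (2, 9), (4, 1), (5, 2), (5, 4), (5, 9), (6, 1), (6, 2), (7, 0), (7, 6), (8, 4), (8, 6), (8, 8), (9, 8), (10, 3)}; count = 16.

For each of the 121 pairs (x, y) ∈ F_11², evaluate f(x, y) mod 11. Record the zeros.
  x = 0: [0↦8, 1↦7, 2↦9, 3↦8, 4↦9, 5↦6, 6↦4, 7↦8, 8↦1, 9↦10, 10↦7]  zeros at y ∈ ∅
  x = 1: [0↦5, 1↦3, 2↦6, 3↦8, 4↦3, 5↦7, 6↦3, 7↦7, 8↦2, 9↦4, 10↦7]  zeros at y ∈ ∅
  x = 2: [0↦0, 1↦6, 2↦8, 3↦0, 4↦9, 5↦7, 6↦10, 7↦1, 8↦7, 9↦0, 10↦7]  zeros at y ∈ {0, 3, 9}
  x = 3: [0↦4, 1↦5, 2↦4, 3↦6, 4↦5, 5↦6, 6↦3, 7↦1, 8↦5, 9↦9, 10↦7]  zeros at y ∈ ∅
  x = 4: [0↦6, 1↦0, 2↦5, 3↦4, 4↦2, 5↦4, 6↦4, 7↦7, 8↦7, 9↦9, 10↦7]  zeros at y ∈ {1}
  x = 5: [0↦6, 1↦2, 2↦0, 3↦5, 4↦0, 5↦1, 6↦2, 7↦8, 8↦2, 9↦0, 10↦7]  zeros at y ∈ {2, 4, 9}
  x = 6: [0↦4, 1↦0, 2↦0, 3↦9, 4↦10, 5↦8, 6↦8, 7↦4, 8↦1, 9↦4, 10↦7]  zeros at y ∈ {1, 2}
  x = 7: [0↦0, 1↦5, 2↦5, 3↦5, 4↦10, 5↦3, 6↦0, 7↦6, 8↦4, 9↦10, 10↦7]  zeros at y ∈ {0, 6}
  x = 8: [0↦5, 1↦6, 2↦4, 3↦4, 4↦0, 5↦8, 6↦0, 7↦3, 8↦0, 9↦7, 10↦7]  zeros at y ∈ {4, 6, 8}
  x = 9: [0↦8, 1↦3, 2↦8, 3↦6, 4↦2, 5↦1, 6↦8, 7↦6, 8↦0, 9↦6, 10↦7]  zeros at y ∈ {8}
  x = 10: [0↦9, 1↦7, 2↦6, 3↦0, 4↦5, 5↦4, 6↦2, 7↦4, 8↦4, 9↦7, 10↦7]  zeros at y ∈ {3}
Collecting zeros: affine points = {(2, 0), (2, 3), (2, 9), (4, 1), (5, 2), (5, 4), (5, 9), (6, 1), (6, 2), (7, 0), (7, 6), (8, 4), (8, 6), (8, 8), (9, 8), (10, 3)}.
Total count |C(F_11)_aff| = 16.


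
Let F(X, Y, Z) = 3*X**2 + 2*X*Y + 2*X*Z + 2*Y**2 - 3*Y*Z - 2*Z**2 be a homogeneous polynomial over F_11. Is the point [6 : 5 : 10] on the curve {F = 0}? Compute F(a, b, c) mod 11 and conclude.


F(6,5,10) ≡ 10 (mod 11); P is NOT on the curve.

Evaluate F(6, 5, 10) term-by-term (mod 11).
  3*X**2 ↦ 3·36·1·1 = 108
  2*X*Y ↦ 2·6·5·1 = 60
  2*X*Z ↦ 2·6·1·10 = 120
  2*Y**2 ↦ 2·1·25·1 = 50
  -3*Y*Z ↦ -3·1·5·10 = -150
  -2*Z**2 ↦ -2·1·1·100 = -200
Sum: F(6, 5, 10) = (108) + (60) + (120) + (50) + (-150) + (-200) = -12.
Reducing mod 11: -12 ≡ 10 (mod 11).
Since F(a, b, c) ≡ 10 ≠ 0 (mod 11), P does NOT lie on the curve.


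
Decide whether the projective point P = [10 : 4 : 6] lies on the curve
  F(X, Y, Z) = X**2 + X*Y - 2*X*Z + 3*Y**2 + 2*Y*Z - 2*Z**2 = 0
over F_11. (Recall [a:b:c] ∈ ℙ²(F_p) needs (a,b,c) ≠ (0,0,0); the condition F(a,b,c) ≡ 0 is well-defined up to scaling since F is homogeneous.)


F(10,4,6) ≡ 0 (mod 11); P is on the curve.

Evaluate F(10, 4, 6) term-by-term (mod 11).
  X**2 ↦ 1·100·1·1 = 100
  X*Y ↦ 1·10·4·1 = 40
  -2*X*Z ↦ -2·10·1·6 = -120
  3*Y**2 ↦ 3·1·16·1 = 48
  2*Y*Z ↦ 2·1·4·6 = 48
  -2*Z**2 ↦ -2·1·1·36 = -72
Sum: F(10, 4, 6) = (100) + (40) + (-120) + (48) + (48) + (-72) = 44.
Reducing mod 11: 44 ≡ 0 (mod 11).
Since F(a, b, c) ≡ 0 (mod 11), P lies on the curve.


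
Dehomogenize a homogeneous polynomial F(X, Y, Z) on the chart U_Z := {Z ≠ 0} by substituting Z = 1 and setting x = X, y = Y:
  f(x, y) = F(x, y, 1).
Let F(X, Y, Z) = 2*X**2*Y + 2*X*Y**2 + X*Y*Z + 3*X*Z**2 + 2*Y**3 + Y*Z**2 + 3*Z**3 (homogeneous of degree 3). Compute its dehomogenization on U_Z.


f(x, y) = 2*x**2*y + 2*x*y**2 + x*y + 3*x + 2*y**3 + y + 3

On U_Z we set Z = 1. Each monomial c·X^i·Y^j·Z^k in F becomes c·x^i·y^j·1^k = c·x^i·y^j.
Substituting Z = 1: F(X, Y, 1) = 2*x**2*y + 2*x*y**2 + x*y + 3*x + 2*y**3 + y + 3.
Note: deg(f) ≤ deg(F) = 3; strict inequality happens when F is divisible by Z (lost terms).


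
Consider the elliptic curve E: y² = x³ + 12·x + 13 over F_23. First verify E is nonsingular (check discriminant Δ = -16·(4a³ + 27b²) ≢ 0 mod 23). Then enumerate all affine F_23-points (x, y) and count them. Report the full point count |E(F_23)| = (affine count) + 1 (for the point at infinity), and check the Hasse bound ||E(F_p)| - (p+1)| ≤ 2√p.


Affine points = {(0, 6), (0, 17), (1, 7), (1, 16), (6, 5), (6, 18), (7, 7), (7, 16), (8, 0), (10, 11), (10, 12), (11, 2), (11, 21), (14, 2), (14, 21), (15, 7), (15, 16), (16, 0), (17, 1), (17, 22), (18, 9), (18, 14), (19, 4), (19, 19), (21, 2), (21, 21), (22, 0)}; affine count = 27; |E(F_23)| = 28.

Discriminant check: Δ ∝ 4a³ + 27b² = 4·12³ + 27·13² = 4·1728 + 27·169 ≡ 21 (mod 23). Nonzero ⇒ E is nonsingular.
For each x ∈ F_23, compute rhs = x³ + 12·x + 13 mod 23, then count y ∈ F_23 with y² ≡ rhs.
  x = 0: rhs = 13, matching y values: 6, 17 (2 points).
  x = 1: rhs = 3, matching y values: 7, 16 (2 points).
  x = 2: rhs = 22, matching y values: none (0 points).
  x = 3: rhs = 7, matching y values: none (0 points).
  x = 4: rhs = 10, matching y values: none (0 points).
  x = 5: rhs = 14, matching y values: none (0 points).
  x = 6: rhs = 2, matching y values: 5, 18 (2 points).
  x = 7: rhs = 3, matching y values: 7, 16 (2 points).
  x = 8: rhs = 0, matching y values: 0 (1 points).
  x = 9: rhs = 22, matching y values: none (0 points).
  x = 10: rhs = 6, matching y values: 11, 12 (2 points).
  x = 11: rhs = 4, matching y values: 2, 21 (2 points).
  x = 12: rhs = 22, matching y values: none (0 points).
  x = 13: rhs = 20, matching y values: none (0 points).
  x = 14: rhs = 4, matching y values: 2, 21 (2 points).
  x = 15: rhs = 3, matching y values: 7, 16 (2 points).
  x = 16: rhs = 0, matching y values: 0 (1 points).
  x = 17: rhs = 1, matching y values: 1, 22 (2 points).
  x = 18: rhs = 12, matching y values: 9, 14 (2 points).
  x = 19: rhs = 16, matching y values: 4, 19 (2 points).
  x = 20: rhs = 19, matching y values: none (0 points).
  x = 21: rhs = 4, matching y values: 2, 21 (2 points).
  x = 22: rhs = 0, matching y values: 0 (1 points).
Total affine count: 27.
Full point count |E(F_23)| = 27 + 1 = 28.
Hasse bound: |28 − (23+1)| = |4| = 4 ≤ 2√23 ≈ 9.5917 ✓.


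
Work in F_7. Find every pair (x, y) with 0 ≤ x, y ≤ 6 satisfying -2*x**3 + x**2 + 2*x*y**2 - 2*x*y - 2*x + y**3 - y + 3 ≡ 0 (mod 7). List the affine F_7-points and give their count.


Affine F_7-points: {(0, 4), (1, 0), (1, 1), (1, 4), (2, 3), (3, 4)}; count = 6.

For each of the 49 pairs (x, y) ∈ F_7², evaluate f(x, y) mod 7. Record the zeros.
  x = 0: [0↦3, 1↦3, 2↦2, 3↦6, 4↦0, 5↦4, 6↦3]  zeros at y ∈ {4}
  x = 1: [0↦0, 1↦0, 2↦3, 3↦1, 4↦0, 5↦6, 6↦4]  zeros at y ∈ {0, 1, 4}
  x = 2: [0↦1, 1↦1, 2↦1, 3↦0, 4↦4, 5↦5, 6↦2]  zeros at y ∈ {3}
  x = 3: [0↦1, 1↦1, 2↦5, 3↦5, 4↦0, 5↦3, 6↦6]  zeros at y ∈ {4}
  x = 4: [0↦2, 1↦2, 2↦3, 3↦4, 4↦4, 5↦2, 6↦4]  zeros at y ∈ ∅
  x = 5: [0↦6, 1↦6, 2↦4, 3↦6, 4↦4, 5↦4, 6↦5]  zeros at y ∈ ∅
  x = 6: [0↦1, 1↦1, 2↦3, 3↦6, 4↦2, 5↦4, 6↦4]  zeros at y ∈ ∅
Collecting zeros: affine points = {(0, 4), (1, 0), (1, 1), (1, 4), (2, 3), (3, 4)}.
Total count |C(F_7)_aff| = 6.


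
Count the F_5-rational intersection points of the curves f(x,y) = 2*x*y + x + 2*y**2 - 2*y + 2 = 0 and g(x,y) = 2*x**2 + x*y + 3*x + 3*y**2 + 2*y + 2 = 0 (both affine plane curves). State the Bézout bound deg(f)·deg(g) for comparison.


Common zeros: ∅; count = 0; Bézout bound = 4.

deg(f) = 2, deg(g) = 2, so Bézout bound = 4.
Scan x ∈ F_5. For each x, list the y ∈ F_5 with f(x, y) ≡ 0 and those with g(x, y) ≡ 0 (mod 5); the common zeros in that column are the intersection.
  x = 0: f ≡ 0 at y ∈ ∅; g ≡ 0 at y ∈ {3}; common: ∅.
  x = 1: f ≡ 0 at y ∈ {1, 4}; g ≡ 0 at y ∈ {2}; common: ∅.
  x = 2: f ≡ 0 at y ∈ ∅; g ≡ 0 at y ∈ {3, 4}; common: ∅.
  x = 3: f ≡ 0 at y ∈ {0, 3}; g ≡ 0 at y ∈ ∅; common: ∅.
  x = 4: f ≡ 0 at y ∈ ∅; g ≡ 0 at y ∈ {1, 2}; common: ∅.
Collecting: common zeros = ∅, so the count is 0.
Comparison with the Bézout bound: 0 ≤ 4 = deg(f)·deg(g), as expected for curves with no common component (the affine F_5-count falls short of the bound because intersections may lie at infinity, over extension fields, or carry multiplicity).


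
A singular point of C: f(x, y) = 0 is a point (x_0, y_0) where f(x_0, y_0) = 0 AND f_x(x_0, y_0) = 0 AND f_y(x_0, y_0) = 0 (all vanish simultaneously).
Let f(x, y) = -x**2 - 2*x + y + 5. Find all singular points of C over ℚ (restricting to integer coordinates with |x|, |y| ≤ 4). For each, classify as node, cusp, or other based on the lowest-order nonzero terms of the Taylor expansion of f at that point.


No singular points in the scanned grid; C is smooth there.

Compute partial derivatives:
  f_x = -2*x - 2.
  f_y = 1.
f_y = 1 is a nonzero constant, so f_y never vanishes: no point (x, y) can satisfy f = f_x = f_y = 0. In particular no (x, y) ∈ {−4, ..., 4}² is singular; the curve is smooth.


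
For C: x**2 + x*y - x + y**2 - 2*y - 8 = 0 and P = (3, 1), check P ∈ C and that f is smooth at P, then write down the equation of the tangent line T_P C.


Tangent line at P: 6*x + 3*y - 21 = 0.

Step 1: f(3, 1) = 0, so P lies on C.
Step 2: partial derivatives
  f_x(x, y) = 2*x + y - 1, f_y(x, y) = x + 2*y - 2.
  f_x(P) = 6, f_y(P) = 3 (gradient nonzero, so P is smooth).
Step 3: tangent line at P: 6·(x − 3) + 3·(y − 1) = 0.
Expanding: 6*x + 3*y - 21 = 0.


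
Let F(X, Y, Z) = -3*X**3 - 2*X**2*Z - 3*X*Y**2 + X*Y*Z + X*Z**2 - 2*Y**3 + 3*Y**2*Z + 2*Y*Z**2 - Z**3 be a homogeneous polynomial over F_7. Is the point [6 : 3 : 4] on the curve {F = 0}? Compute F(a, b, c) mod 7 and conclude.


F(6,3,4) ≡ 3 (mod 7); P is NOT on the curve.

Evaluate F(6, 3, 4) term-by-term (mod 7).
  -3*X**3 ↦ -3·216·1·1 = -648
  -2*X**2*Z ↦ -2·36·1·4 = -288
  -3*X*Y**2 ↦ -3·6·9·1 = -162
  X*Y*Z ↦ 1·6·3·4 = 72
  X*Z**2 ↦ 1·6·1·16 = 96
  -2*Y**3 ↦ -2·1·27·1 = -54
  3*Y**2*Z ↦ 3·1·9·4 = 108
  2*Y*Z**2 ↦ 2·1·3·16 = 96
  -Z**3 ↦ -1·1·1·64 = -64
Sum: F(6, 3, 4) = (-648) + (-288) + (-162) + (72) + (96) + (-54) + (108) + (96) + (-64) = -844.
Reducing mod 7: -844 ≡ 3 (mod 7).
Since F(a, b, c) ≡ 3 ≠ 0 (mod 7), P does NOT lie on the curve.


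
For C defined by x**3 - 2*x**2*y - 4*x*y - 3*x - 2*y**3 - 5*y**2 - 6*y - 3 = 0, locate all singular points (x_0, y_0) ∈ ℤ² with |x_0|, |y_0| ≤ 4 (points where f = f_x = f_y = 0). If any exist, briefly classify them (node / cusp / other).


Singular points: {(-1, -1)}; classification: node.

Compute partial derivatives:
  f_x = 3*x**2 - 4*x*y - 4*y - 3.
  f_y = -2*x**2 - 4*x - 6*y**2 - 10*y - 6.
Scan x_0 ∈ {−4, ..., 4}. For each x_0, f_y(x_0, y) is a polynomial in y; find its integer roots y ∈ {−4, ..., 4}, then test f_x and f at those candidates.
  x = -4: f_y(-4, y) = -6*y**2 - 10*y - 22; no integer root y with |y| ≤ 4.
  x = -3: f_y(-3, y) = -6*y**2 - 10*y - 12; no integer root y with |y| ≤ 4.
  x = -2: f_y(-2, y) = -6*y**2 - 10*y - 6; no integer root y with |y| ≤ 4.
  x = -1: f_y(-1, y) = -6*y**2 - 10*y - 4; vanishes at y ∈ {-1}. (-1, -1): f_x = 0, f = 0 — SINGULAR.
  x = 0: f_y(0, y) = -6*y**2 - 10*y - 6; no integer root y with |y| ≤ 4.
  x = 1: f_y(1, y) = -6*y**2 - 10*y - 12; no integer root y with |y| ≤ 4.
  x = 2: f_y(2, y) = -6*y**2 - 10*y - 22; no integer root y with |y| ≤ 4.
  x = 3: f_y(3, y) = -6*y**2 - 10*y - 36; no integer root y with |y| ≤ 4.
  x = 4: f_y(4, y) = -6*y**2 - 10*y - 54; no integer root y with |y| ≤ 4.
Only singular point on the grid: (-1, -1).
Classify: substitute x = -1 + u, y = -1 + v and expand: f = u**3 - 2*u**2*v - u**2 - 2*v**3 + v**2.
No constant or linear terms (consistent with a singular point). Quadratic part: -u**2 + v**2. Cubic part: u**3 - 2*u**2*v - 2*v**3.
The quadratic part v**2 - u**2 = (v − u)(v + u) splits into two distinct linear factors, so there are two distinct tangent lines y − -1 = ±(x − -1) — this is a node (ordinary double point).
Classification: node.


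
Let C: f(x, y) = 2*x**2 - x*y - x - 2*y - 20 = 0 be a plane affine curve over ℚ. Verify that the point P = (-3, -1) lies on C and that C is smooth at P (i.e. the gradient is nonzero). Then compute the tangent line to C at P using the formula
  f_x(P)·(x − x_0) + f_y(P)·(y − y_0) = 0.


Tangent line at P: -12*x + y - 35 = 0.

Step 1: f(-3, -1) = 0, so P lies on C.
Step 2: partial derivatives
  f_x(x, y) = 4*x - y - 1, f_y(x, y) = -x - 2.
  f_x(P) = -12, f_y(P) = 1 (gradient nonzero, so P is smooth).
Step 3: tangent line at P: -12·(x − -3) + 1·(y − -1) = 0.
Expanding: -12*x + y - 35 = 0.


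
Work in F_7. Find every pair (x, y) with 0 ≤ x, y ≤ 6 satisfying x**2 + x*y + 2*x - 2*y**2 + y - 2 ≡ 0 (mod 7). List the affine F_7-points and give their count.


Affine F_7-points: {(2, 1), (2, 4), (3, 3), (3, 6), (6, 3), (6, 4)}; count = 6.

For each of the 49 pairs (x, y) ∈ F_7², evaluate f(x, y) mod 7. Record the zeros.
  x = 0: [0↦5, 1↦4, 2↦6, 3↦4, 4↦5, 5↦2, 6↦2]  zeros at y ∈ ∅
  x = 1: [0↦1, 1↦1, 2↦4, 3↦3, 4↦5, 5↦3, 6↦4]  zeros at y ∈ ∅
  x = 2: [0↦6, 1↦0, 2↦4, 3↦4, 4↦0, 5↦6, 6↦1]  zeros at y ∈ {1, 4}
  x = 3: [0↦6, 1↦1, 2↦6, 3↦0, 4↦4, 5↦4, 6↦0]  zeros at y ∈ {3, 6}
  x = 4: [0↦1, 1↦4, 2↦3, 3↦5, 4↦3, 5↦4, 6↦1]  zeros at y ∈ ∅
  x = 5: [0↦5, 1↦2, 2↦2, 3↦5, 4↦4, 5↦6, 6↦4]  zeros at y ∈ ∅
  x = 6: [0↦4, 1↦2, 2↦3, 3↦0, 4↦0, 5↦3, 6↦2]  zeros at y ∈ {3, 4}
Collecting zeros: affine points = {(2, 1), (2, 4), (3, 3), (3, 6), (6, 3), (6, 4)}.
Total count |C(F_7)_aff| = 6.


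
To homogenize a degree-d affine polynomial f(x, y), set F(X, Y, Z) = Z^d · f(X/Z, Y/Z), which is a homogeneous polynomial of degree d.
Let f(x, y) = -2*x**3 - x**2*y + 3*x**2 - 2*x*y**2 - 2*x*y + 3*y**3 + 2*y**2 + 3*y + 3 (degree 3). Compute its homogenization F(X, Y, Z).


F(X, Y, Z) = -2*X**3 - X**2*Y + 3*X**2*Z - 2*X*Y**2 - 2*X*Y*Z + 3*Y**3 + 2*Y**2*Z + 3*Y*Z**2 + 3*Z**3

deg(f) = 3.
Substitute x = X/Z, y = Y/Z into f, then multiply by Z^3.
  monomial -2·x^3·y^0 ↦ -2·X^3·Y^0·Z^0.
  monomial -1·x^2·y^1 ↦ -1·X^2·Y^1·Z^0.
  monomial 3·x^2·y^0 ↦ 3·X^2·Y^0·Z^1.
  monomial -2·x^1·y^2 ↦ -2·X^1·Y^2·Z^0.
  monomial -2·x^1·y^1 ↦ -2·X^1·Y^1·Z^1.
  monomial 3·x^0·y^3 ↦ 3·X^0·Y^3·Z^0.
  monomial 2·x^0·y^2 ↦ 2·X^0·Y^2·Z^1.
  monomial 3·x^0·y^1 ↦ 3·X^0·Y^1·Z^2.
  monomial 3·x^0·y^0 ↦ 3·X^0·Y^0·Z^3.
Collecting: F(X, Y, Z) = -2*X**3 - X**2*Y + 3*X**2*Z - 2*X*Y**2 - 2*X*Y*Z + 3*Y**3 + 2*Y**2*Z + 3*Y*Z**2 + 3*Z**3.


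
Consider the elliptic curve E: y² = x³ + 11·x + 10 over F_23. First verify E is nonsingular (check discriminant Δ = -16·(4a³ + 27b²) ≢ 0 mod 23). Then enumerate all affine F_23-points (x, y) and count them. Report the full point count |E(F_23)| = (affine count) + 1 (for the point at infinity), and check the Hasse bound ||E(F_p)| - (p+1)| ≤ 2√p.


Affine points = {(3, 1), (3, 22), (4, 7), (4, 16), (5, 11), (5, 12), (6, 4), (6, 19), (7, 4), (7, 19), (8, 9), (8, 14), (10, 4), (10, 19), (11, 6), (11, 17), (13, 2), (13, 21), (15, 10), (15, 13), (16, 2), (16, 21), (17, 2), (17, 21), (21, 7), (21, 16)}; affine count = 26; |E(F_23)| = 27.

Discriminant check: Δ ∝ 4a³ + 27b² = 4·11³ + 27·10² = 4·1331 + 27·100 ≡ 20 (mod 23). Nonzero ⇒ E is nonsingular.
For each x ∈ F_23, compute rhs = x³ + 11·x + 10 mod 23, then count y ∈ F_23 with y² ≡ rhs.
  x = 0: rhs = 10, matching y values: none (0 points).
  x = 1: rhs = 22, matching y values: none (0 points).
  x = 2: rhs = 17, matching y values: none (0 points).
  x = 3: rhs = 1, matching y values: 1, 22 (2 points).
  x = 4: rhs = 3, matching y values: 7, 16 (2 points).
  x = 5: rhs = 6, matching y values: 11, 12 (2 points).
  x = 6: rhs = 16, matching y values: 4, 19 (2 points).
  x = 7: rhs = 16, matching y values: 4, 19 (2 points).
  x = 8: rhs = 12, matching y values: 9, 14 (2 points).
  x = 9: rhs = 10, matching y values: none (0 points).
  x = 10: rhs = 16, matching y values: 4, 19 (2 points).
  x = 11: rhs = 13, matching y values: 6, 17 (2 points).
  x = 12: rhs = 7, matching y values: none (0 points).
  x = 13: rhs = 4, matching y values: 2, 21 (2 points).
  x = 14: rhs = 10, matching y values: none (0 points).
  x = 15: rhs = 8, matching y values: 10, 13 (2 points).
  x = 16: rhs = 4, matching y values: 2, 21 (2 points).
  x = 17: rhs = 4, matching y values: 2, 21 (2 points).
  x = 18: rhs = 14, matching y values: none (0 points).
  x = 19: rhs = 17, matching y values: none (0 points).
  x = 20: rhs = 19, matching y values: none (0 points).
  x = 21: rhs = 3, matching y values: 7, 16 (2 points).
  x = 22: rhs = 21, matching y values: none (0 points).
Total affine count: 26.
Full point count |E(F_23)| = 26 + 1 = 27.
Hasse bound: |27 − (23+1)| = |3| = 3 ≤ 2√23 ≈ 9.5917 ✓.


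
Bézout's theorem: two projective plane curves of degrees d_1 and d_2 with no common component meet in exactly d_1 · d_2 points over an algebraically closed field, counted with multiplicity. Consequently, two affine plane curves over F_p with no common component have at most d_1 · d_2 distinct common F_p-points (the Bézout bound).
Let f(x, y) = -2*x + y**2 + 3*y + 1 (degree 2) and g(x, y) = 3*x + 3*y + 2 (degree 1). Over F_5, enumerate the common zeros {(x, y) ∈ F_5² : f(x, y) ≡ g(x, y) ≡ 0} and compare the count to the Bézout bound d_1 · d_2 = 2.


Common zeros: {(0, 1), (2, 4)}; count = 2; Bézout bound = 2.

deg(f) = 2, deg(g) = 1, so Bézout bound = 2.
Scan x ∈ F_5. For each x, list the y ∈ F_5 with f(x, y) ≡ 0 and those with g(x, y) ≡ 0 (mod 5); the common zeros in that column are the intersection.
  x = 0: f ≡ 0 at y ∈ {1}; g ≡ 0 at y ∈ {1}; common: {1}.
  x = 1: f ≡ 0 at y ∈ ∅; g ≡ 0 at y ∈ {0}; common: ∅.
  x = 2: f ≡ 0 at y ∈ {3, 4}; g ≡ 0 at y ∈ {4}; common: {4}.
  x = 3: f ≡ 0 at y ∈ {0, 2}; g ≡ 0 at y ∈ {3}; common: ∅.
  x = 4: f ≡ 0 at y ∈ ∅; g ≡ 0 at y ∈ {2}; common: ∅.
Collecting: common zeros = {(0, 1), (2, 4)}, so the count is 2.
Comparison with the Bézout bound: 2 ≤ 2 = deg(f)·deg(g), as expected for curves with no common component (the bound is attained).


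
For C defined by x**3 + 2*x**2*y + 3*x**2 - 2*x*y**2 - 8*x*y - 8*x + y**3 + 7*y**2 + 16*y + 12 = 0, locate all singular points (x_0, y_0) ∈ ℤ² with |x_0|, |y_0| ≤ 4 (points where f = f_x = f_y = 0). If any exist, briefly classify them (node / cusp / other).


Singular points: {(0, -2)}; classification: node.

Compute partial derivatives:
  f_x = 3*x**2 + 4*x*y + 6*x - 2*y**2 - 8*y - 8.
  f_y = 2*x**2 - 4*x*y - 8*x + 3*y**2 + 14*y + 16.
Scan x_0 ∈ {−4, ..., 4}. For each x_0, f_y(x_0, y) is a polynomial in y; find its integer roots y ∈ {−4, ..., 4}, then test f_x and f at those candidates.
  x = -4: f_y(-4, y) = 3*y**2 + 30*y + 80; no integer root y with |y| ≤ 4.
  x = -3: f_y(-3, y) = 3*y**2 + 26*y + 58; no integer root y with |y| ≤ 4.
  x = -2: f_y(-2, y) = 3*y**2 + 22*y + 40; vanishes at y ∈ {-4}. (-2, -4): f_x = 24 ≠ 0.
  x = -1: f_y(-1, y) = 3*y**2 + 18*y + 26; no integer root y with |y| ≤ 4.
  x = 0: f_y(0, y) = 3*y**2 + 14*y + 16; vanishes at y ∈ {-2}. (0, -2): f_x = 0, f = 0 — SINGULAR.
  x = 1: f_y(1, y) = 3*y**2 + 10*y + 10; no integer root y with |y| ≤ 4.
  x = 2: f_y(2, y) = 3*y**2 + 6*y + 8; no integer root y with |y| ≤ 4.
  x = 3: f_y(3, y) = 3*y**2 + 2*y + 10; no integer root y with |y| ≤ 4.
  x = 4: f_y(4, y) = 3*y**2 - 2*y + 16; no integer root y with |y| ≤ 4.
Only singular point on the grid: (0, -2).
Classify: substitute x = 0 + u, y = -2 + v and expand: f = u**3 + 2*u**2*v - u**2 - 2*u*v**2 + v**3 + v**2.
No constant or linear terms (consistent with a singular point). Quadratic part: -u**2 + v**2. Cubic part: u**3 + 2*u**2*v - 2*u*v**2 + v**3.
The quadratic part v**2 - u**2 = (v − u)(v + u) splits into two distinct linear factors, so there are two distinct tangent lines y − -2 = ±(x − 0) — this is a node (ordinary double point).
Classification: node.


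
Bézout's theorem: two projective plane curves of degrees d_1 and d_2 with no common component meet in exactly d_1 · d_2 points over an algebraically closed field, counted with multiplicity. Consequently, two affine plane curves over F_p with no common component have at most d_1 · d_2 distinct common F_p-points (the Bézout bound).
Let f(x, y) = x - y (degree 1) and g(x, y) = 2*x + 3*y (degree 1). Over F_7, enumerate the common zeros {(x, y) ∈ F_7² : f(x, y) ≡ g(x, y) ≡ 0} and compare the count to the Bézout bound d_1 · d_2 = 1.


Common zeros: {(0, 0)}; count = 1; Bézout bound = 1.

deg(f) = 1, deg(g) = 1, so Bézout bound = 1.
Scan x ∈ F_7. For each x, list the y ∈ F_7 with f(x, y) ≡ 0 and those with g(x, y) ≡ 0 (mod 7); the common zeros in that column are the intersection.
  x = 0: f ≡ 0 at y ∈ {0}; g ≡ 0 at y ∈ {0}; common: {0}.
  x = 1: f ≡ 0 at y ∈ {1}; g ≡ 0 at y ∈ {4}; common: ∅.
  x = 2: f ≡ 0 at y ∈ {2}; g ≡ 0 at y ∈ {1}; common: ∅.
  x = 3: f ≡ 0 at y ∈ {3}; g ≡ 0 at y ∈ {5}; common: ∅.
  x = 4: f ≡ 0 at y ∈ {4}; g ≡ 0 at y ∈ {2}; common: ∅.
  x = 5: f ≡ 0 at y ∈ {5}; g ≡ 0 at y ∈ {6}; common: ∅.
  x = 6: f ≡ 0 at y ∈ {6}; g ≡ 0 at y ∈ {3}; common: ∅.
Collecting: common zeros = {(0, 0)}, so the count is 1.
Comparison with the Bézout bound: 1 ≤ 1 = deg(f)·deg(g), as expected for curves with no common component (the bound is attained).


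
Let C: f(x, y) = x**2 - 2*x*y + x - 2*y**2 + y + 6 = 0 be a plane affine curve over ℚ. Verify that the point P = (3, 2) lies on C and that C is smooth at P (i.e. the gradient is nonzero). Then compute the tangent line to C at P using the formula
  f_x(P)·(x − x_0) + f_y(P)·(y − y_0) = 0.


Tangent line at P: 3*x - 13*y + 17 = 0.

Step 1: f(3, 2) = 0, so P lies on C.
Step 2: partial derivatives
  f_x(x, y) = 2*x - 2*y + 1, f_y(x, y) = -2*x - 4*y + 1.
  f_x(P) = 3, f_y(P) = -13 (gradient nonzero, so P is smooth).
Step 3: tangent line at P: 3·(x − 3) + -13·(y − 2) = 0.
Expanding: 3*x - 13*y + 17 = 0.


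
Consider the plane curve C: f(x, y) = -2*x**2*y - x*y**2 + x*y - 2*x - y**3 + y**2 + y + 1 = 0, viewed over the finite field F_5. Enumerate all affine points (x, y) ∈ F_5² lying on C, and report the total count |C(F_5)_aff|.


Affine F_5-points: {(1, 4), (2, 1), (2, 2), (3, 0)}; count = 4.

For each of the 25 pairs (x, y) ∈ F_5², evaluate f(x, y) mod 5. Record the zeros.
  x = 0: [0↦1, 1↦2, 2↦4, 3↦1, 4↦2]  zeros at y ∈ ∅
  x = 1: [0↦4, 1↦3, 2↦1, 3↦2, 4↦0]  zeros at y ∈ {4}
  x = 2: [0↦2, 1↦0, 2↦0, 3↦1, 4↦2]  zeros at y ∈ {1, 2}
  x = 3: [0↦0, 1↦3, 2↦1, 3↦3, 4↦3]  zeros at y ∈ {0}
  x = 4: [0↦3, 1↦2, 2↦4, 3↦3, 4↦3]  zeros at y ∈ ∅
Collecting zeros: affine points = {(1, 4), (2, 1), (2, 2), (3, 0)}.
Total count |C(F_5)_aff| = 4.


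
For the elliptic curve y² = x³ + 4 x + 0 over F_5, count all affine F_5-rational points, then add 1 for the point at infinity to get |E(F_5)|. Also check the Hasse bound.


Affine points = {(0, 0), (1, 0), (2, 1), (2, 4), (3, 2), (3, 3), (4, 0)}; affine count = 7; |E(F_5)| = 8.

Discriminant check: Δ ∝ 4a³ + 27b² = 4·4³ + 27·0² = 4·64 + 27·0 ≡ 1 (mod 5). Nonzero ⇒ E is nonsingular.
For each x ∈ F_5, compute rhs = x³ + 4·x + 0 mod 5, then count y ∈ F_5 with y² ≡ rhs.
  x = 0: rhs = 0, matching y values: 0 (1 points).
  x = 1: rhs = 0, matching y values: 0 (1 points).
  x = 2: rhs = 1, matching y values: 1, 4 (2 points).
  x = 3: rhs = 4, matching y values: 2, 3 (2 points).
  x = 4: rhs = 0, matching y values: 0 (1 points).
Total affine count: 7.
Full point count |E(F_5)| = 7 + 1 = 8.
Hasse bound: |8 − (5+1)| = |2| = 2 ≤ 2√5 ≈ 4.4721 ✓.


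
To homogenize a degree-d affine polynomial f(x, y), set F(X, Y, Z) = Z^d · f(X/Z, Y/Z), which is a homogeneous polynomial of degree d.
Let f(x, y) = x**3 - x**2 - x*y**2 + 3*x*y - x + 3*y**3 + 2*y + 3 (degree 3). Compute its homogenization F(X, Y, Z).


F(X, Y, Z) = X**3 - X**2*Z - X*Y**2 + 3*X*Y*Z - X*Z**2 + 3*Y**3 + 2*Y*Z**2 + 3*Z**3

deg(f) = 3.
Substitute x = X/Z, y = Y/Z into f, then multiply by Z^3.
  monomial 1·x^3·y^0 ↦ 1·X^3·Y^0·Z^0.
  monomial -1·x^2·y^0 ↦ -1·X^2·Y^0·Z^1.
  monomial -1·x^1·y^2 ↦ -1·X^1·Y^2·Z^0.
  monomial 3·x^1·y^1 ↦ 3·X^1·Y^1·Z^1.
  monomial -1·x^1·y^0 ↦ -1·X^1·Y^0·Z^2.
  monomial 3·x^0·y^3 ↦ 3·X^0·Y^3·Z^0.
  monomial 2·x^0·y^1 ↦ 2·X^0·Y^1·Z^2.
  monomial 3·x^0·y^0 ↦ 3·X^0·Y^0·Z^3.
Collecting: F(X, Y, Z) = X**3 - X**2*Z - X*Y**2 + 3*X*Y*Z - X*Z**2 + 3*Y**3 + 2*Y*Z**2 + 3*Z**3.


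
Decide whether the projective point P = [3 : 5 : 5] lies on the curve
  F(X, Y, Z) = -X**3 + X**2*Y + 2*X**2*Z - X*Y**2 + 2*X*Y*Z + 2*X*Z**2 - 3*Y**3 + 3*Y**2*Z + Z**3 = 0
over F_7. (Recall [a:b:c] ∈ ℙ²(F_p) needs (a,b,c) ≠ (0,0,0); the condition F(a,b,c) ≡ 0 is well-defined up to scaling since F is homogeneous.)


F(3,5,5) ≡ 3 (mod 7); P is NOT on the curve.

Evaluate F(3, 5, 5) term-by-term (mod 7).
  -X**3 ↦ -1·27·1·1 = -27
  X**2*Y ↦ 1·9·5·1 = 45
  2*X**2*Z ↦ 2·9·1·5 = 90
  -X*Y**2 ↦ -1·3·25·1 = -75
  2*X*Y*Z ↦ 2·3·5·5 = 150
  2*X*Z**2 ↦ 2·3·1·25 = 150
  -3*Y**3 ↦ -3·1·125·1 = -375
  3*Y**2*Z ↦ 3·1·25·5 = 375
  Z**3 ↦ 1·1·1·125 = 125
Sum: F(3, 5, 5) = (-27) + (45) + (90) + (-75) + (150) + (150) + (-375) + (375) + (125) = 458.
Reducing mod 7: 458 ≡ 3 (mod 7).
Since F(a, b, c) ≡ 3 ≠ 0 (mod 7), P does NOT lie on the curve.


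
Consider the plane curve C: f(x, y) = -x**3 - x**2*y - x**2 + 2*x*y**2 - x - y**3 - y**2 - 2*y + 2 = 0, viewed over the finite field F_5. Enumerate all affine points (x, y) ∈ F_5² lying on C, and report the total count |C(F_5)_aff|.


Affine F_5-points: {(0, 3), (2, 2), (2, 3), (3, 4), (4, 3)}; count = 5.

For each of the 25 pairs (x, y) ∈ F_5², evaluate f(x, y) mod 5. Record the zeros.
  x = 0: [0↦2, 1↦3, 2↦1, 3↦0, 4↦4]  zeros at y ∈ {3}
  x = 1: [0↦4, 1↦1, 2↦4, 3↦2, 4↦4]  zeros at y ∈ ∅
  x = 2: [0↦3, 1↦4, 2↦0, 3↦0, 4↦3]  zeros at y ∈ {2, 3}
  x = 3: [0↦3, 1↦1, 2↦3, 3↦3, 4↦0]  zeros at y ∈ {4}
  x = 4: [0↦3, 1↦1, 2↦2, 3↦0, 4↦4]  zeros at y ∈ {3}
Collecting zeros: affine points = {(0, 3), (2, 2), (2, 3), (3, 4), (4, 3)}.
Total count |C(F_5)_aff| = 5.
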